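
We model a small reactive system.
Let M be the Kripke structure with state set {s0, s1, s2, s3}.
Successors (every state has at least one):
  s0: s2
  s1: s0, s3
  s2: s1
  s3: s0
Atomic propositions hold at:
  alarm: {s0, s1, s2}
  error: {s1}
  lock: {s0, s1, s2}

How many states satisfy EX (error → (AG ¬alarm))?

Sat(¬alarm) = {s3}
AG ¬alarm: greatest fixpoint, start Z0 = {s3}, keep only states in Sat with every successor in Z. Z1 = ∅; fixed.
Sat(AG ¬alarm) = ∅
Sat(error → (AG ¬alarm)) = {s0, s2, s3}
Sat(EX (error → (AG ¬alarm))) = {s : some successor in {s0, s2, s3}} = {s0, s1, s3}
|Sat(EX (error → (AG ¬alarm)))| = |{s0, s1, s3}| = 3.

3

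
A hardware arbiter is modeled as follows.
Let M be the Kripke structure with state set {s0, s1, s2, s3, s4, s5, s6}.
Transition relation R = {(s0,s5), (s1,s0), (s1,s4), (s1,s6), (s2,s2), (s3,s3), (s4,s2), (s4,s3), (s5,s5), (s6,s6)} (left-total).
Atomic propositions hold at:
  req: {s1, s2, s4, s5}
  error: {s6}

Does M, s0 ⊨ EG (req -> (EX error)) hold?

No

Sat(EX error) = {s : some successor in {s6}} = {s1, s6}
Sat(req -> (EX error)) = {s0, s1, s3, s6}
EG (req -> (EX error)): greatest fixpoint, start Z0 = {s0, s1, s3, s6}, keep only states in Sat with some successor in Z. Z1 = {s1, s3, s6}; fixed.
Sat(EG (req -> (EX error))) = {s1, s3, s6}
s0 ∉ Sat(EG (req -> (EX error))) = {s1, s3, s6}, so the formula does not hold at s0.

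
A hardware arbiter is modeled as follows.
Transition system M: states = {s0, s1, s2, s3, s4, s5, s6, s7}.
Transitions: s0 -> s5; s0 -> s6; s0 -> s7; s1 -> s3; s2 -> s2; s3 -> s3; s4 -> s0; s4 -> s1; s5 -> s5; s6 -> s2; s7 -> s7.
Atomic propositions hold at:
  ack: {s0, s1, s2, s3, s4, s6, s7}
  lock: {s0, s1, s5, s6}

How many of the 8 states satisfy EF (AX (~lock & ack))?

Sat(~lock) = {s2, s3, s4, s7}
Sat(~lock & ack) = {s2, s3, s4, s7}
Sat(AX (~lock & ack)) = {s : every successor in {s2, s3, s4, s7}} = {s1, s2, s3, s6, s7}
EF (AX (~lock & ack)): least fixpoint, start Z0 = {s1, s2, s3, s6, s7}, add states with some successor in Z. Z1 = {s0, s1, s2, s3, s4, s6, s7}; fixed.
Sat(EF (AX (~lock & ack))) = {s0, s1, s2, s3, s4, s6, s7}
|Sat(EF (AX (~lock & ack)))| = |{s0, s1, s2, s3, s4, s6, s7}| = 7.

7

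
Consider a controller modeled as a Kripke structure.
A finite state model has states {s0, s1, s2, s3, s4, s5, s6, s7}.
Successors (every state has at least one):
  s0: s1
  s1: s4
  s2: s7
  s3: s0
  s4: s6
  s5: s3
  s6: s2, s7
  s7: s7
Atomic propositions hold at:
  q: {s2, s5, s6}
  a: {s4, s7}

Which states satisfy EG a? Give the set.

EG a: greatest fixpoint, start Z0 = {s4, s7}, keep only states in Sat with some successor in Z. Z1 = {s7}; fixed.
Sat(EG a) = {s7}

{s7}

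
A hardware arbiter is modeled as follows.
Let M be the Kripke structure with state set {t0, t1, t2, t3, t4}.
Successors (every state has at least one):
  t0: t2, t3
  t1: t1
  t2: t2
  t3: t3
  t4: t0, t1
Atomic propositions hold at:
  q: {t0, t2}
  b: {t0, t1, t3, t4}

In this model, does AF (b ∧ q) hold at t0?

Yes

Sat(b ∧ q) = {t0}
AF (b ∧ q): least fixpoint, start Z0 = {t0}, add states with every successor in Z. Already a fixed point.
Sat(AF (b ∧ q)) = {t0}
t0 ∈ Sat(AF (b ∧ q)) = {t0}, so the formula holds at t0.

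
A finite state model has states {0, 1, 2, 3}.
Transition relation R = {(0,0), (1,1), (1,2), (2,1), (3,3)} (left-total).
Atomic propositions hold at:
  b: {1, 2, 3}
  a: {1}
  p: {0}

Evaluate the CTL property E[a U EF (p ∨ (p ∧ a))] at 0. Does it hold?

Yes

Sat(p ∧ a) = ∅
Sat(p ∨ (p ∧ a)) = {0}
EF (p ∨ (p ∧ a)): least fixpoint, start Z0 = {0}, add states with some successor in Z. Already a fixed point.
Sat(EF (p ∨ (p ∧ a))) = {0}
E[a U EF (p ∨ (p ∧ a))]: least fixpoint, start Z0 = Sat(EF (p ∨ (p ∧ a))) = {0}, add states in Sat(a) with some successor in Z. Already a fixed point.
Sat(E[a U EF (p ∨ (p ∧ a))]) = {0}
0 ∈ Sat(E[a U EF (p ∨ (p ∧ a))]) = {0}, so the formula holds at 0.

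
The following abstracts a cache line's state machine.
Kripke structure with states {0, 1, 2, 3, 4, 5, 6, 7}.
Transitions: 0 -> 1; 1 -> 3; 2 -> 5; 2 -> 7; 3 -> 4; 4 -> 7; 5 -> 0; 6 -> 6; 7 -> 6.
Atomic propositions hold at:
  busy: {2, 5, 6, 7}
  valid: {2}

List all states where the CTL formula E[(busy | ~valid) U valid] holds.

Sat(~valid) = {0, 1, 3, 4, 5, 6, 7}
Sat(busy | ~valid) = {0, 1, 2, 3, 4, 5, 6, 7}
E[(busy | ~valid) U valid]: least fixpoint, start Z0 = Sat(valid) = {2}, add states in Sat(busy | ~valid) with some successor in Z. Already a fixed point.
Sat(E[(busy | ~valid) U valid]) = {2}

{2}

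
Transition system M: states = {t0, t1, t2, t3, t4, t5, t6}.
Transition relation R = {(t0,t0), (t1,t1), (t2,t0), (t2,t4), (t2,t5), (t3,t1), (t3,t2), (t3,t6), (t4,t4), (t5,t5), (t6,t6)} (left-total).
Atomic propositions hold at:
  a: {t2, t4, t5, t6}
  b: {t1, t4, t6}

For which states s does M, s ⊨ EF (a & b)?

{t2, t3, t4, t6}

Sat(a & b) = {t4, t6}
EF (a & b): least fixpoint, start Z0 = {t4, t6}, add states with some successor in Z. Z1 = {t2, t3, t4, t6}; fixed.
Sat(EF (a & b)) = {t2, t3, t4, t6}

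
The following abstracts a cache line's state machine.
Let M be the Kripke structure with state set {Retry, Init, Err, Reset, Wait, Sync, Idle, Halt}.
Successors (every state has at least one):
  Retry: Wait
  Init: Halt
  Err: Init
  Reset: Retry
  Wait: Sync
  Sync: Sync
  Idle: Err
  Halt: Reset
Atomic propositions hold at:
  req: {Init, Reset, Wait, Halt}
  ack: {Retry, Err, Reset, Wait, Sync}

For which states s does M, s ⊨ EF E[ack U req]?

{Retry, Init, Err, Reset, Wait, Idle, Halt}

E[ack U req]: least fixpoint, start Z0 = Sat(req) = {Init, Reset, Wait, Halt}, add states in Sat(ack) with some successor in Z. Z1 = {Retry, Init, Err, Reset, Wait, Halt}; fixed.
Sat(E[ack U req]) = {Retry, Init, Err, Reset, Wait, Halt}
EF E[ack U req]: least fixpoint, start Z0 = {Retry, Init, Err, Reset, Wait, Halt}, add states with some successor in Z. Z1 = {Retry, Init, Err, Reset, Wait, Idle, Halt}; fixed.
Sat(EF E[ack U req]) = {Retry, Init, Err, Reset, Wait, Idle, Halt}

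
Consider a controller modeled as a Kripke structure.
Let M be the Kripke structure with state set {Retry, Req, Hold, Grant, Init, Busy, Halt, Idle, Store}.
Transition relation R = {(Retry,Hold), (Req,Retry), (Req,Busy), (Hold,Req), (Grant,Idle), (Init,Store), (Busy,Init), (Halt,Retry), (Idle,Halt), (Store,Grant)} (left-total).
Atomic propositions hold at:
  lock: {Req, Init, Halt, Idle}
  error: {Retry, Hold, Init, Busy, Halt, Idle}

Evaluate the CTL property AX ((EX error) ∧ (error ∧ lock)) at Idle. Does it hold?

Yes

Sat(EX error) = {s : some successor in {Retry, Hold, Init, Busy, Halt, Idle}} = {Retry, Req, Grant, Busy, Halt, Idle}
Sat(error ∧ lock) = {Init, Halt, Idle}
Sat((EX error) ∧ (error ∧ lock)) = {Halt, Idle}
Sat(AX ((EX error) ∧ (error ∧ lock))) = {s : every successor in {Halt, Idle}} = {Grant, Idle}
Idle ∈ Sat(AX ((EX error) ∧ (error ∧ lock))) = {Grant, Idle}, so the formula holds at Idle.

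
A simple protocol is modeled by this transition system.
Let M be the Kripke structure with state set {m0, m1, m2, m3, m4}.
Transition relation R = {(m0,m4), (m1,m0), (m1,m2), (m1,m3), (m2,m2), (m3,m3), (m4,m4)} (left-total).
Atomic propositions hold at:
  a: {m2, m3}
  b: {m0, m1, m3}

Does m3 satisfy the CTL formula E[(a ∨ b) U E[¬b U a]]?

Sat(a ∨ b) = {m0, m1, m2, m3}
Sat(¬b) = {m2, m4}
E[¬b U a]: least fixpoint, start Z0 = Sat(a) = {m2, m3}, add states in Sat(¬b) with some successor in Z. Already a fixed point.
Sat(E[¬b U a]) = {m2, m3}
E[(a ∨ b) U E[¬b U a]]: least fixpoint, start Z0 = Sat(E[¬b U a]) = {m2, m3}, add states in Sat(a ∨ b) with some successor in Z. Z1 = {m1, m2, m3}; fixed.
Sat(E[(a ∨ b) U E[¬b U a]]) = {m1, m2, m3}
m3 ∈ Sat(E[(a ∨ b) U E[¬b U a]]) = {m1, m2, m3}, so the formula holds at m3.

Yes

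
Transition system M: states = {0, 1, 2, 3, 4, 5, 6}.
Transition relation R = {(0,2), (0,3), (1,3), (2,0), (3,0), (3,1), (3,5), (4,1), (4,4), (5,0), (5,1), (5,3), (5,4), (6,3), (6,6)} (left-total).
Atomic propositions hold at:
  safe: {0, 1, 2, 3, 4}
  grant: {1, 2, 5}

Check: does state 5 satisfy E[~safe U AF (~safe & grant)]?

Yes

Sat(~safe) = {5, 6}
Sat(~safe & grant) = {5}
AF (~safe & grant): least fixpoint, start Z0 = {5}, add states with every successor in Z. Already a fixed point.
Sat(AF (~safe & grant)) = {5}
E[~safe U AF (~safe & grant)]: least fixpoint, start Z0 = Sat(AF (~safe & grant)) = {5}, add states in Sat(~safe) with some successor in Z. Already a fixed point.
Sat(E[~safe U AF (~safe & grant)]) = {5}
5 ∈ Sat(E[~safe U AF (~safe & grant)]) = {5}, so the formula holds at 5.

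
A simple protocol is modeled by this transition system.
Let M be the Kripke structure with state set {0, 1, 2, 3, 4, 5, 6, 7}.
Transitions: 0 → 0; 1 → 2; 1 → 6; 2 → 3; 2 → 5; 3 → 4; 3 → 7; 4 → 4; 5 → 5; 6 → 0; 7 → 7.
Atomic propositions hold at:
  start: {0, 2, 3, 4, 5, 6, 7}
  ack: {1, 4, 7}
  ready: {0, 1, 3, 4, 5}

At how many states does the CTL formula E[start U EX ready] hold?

Sat(EX ready) = {s : some successor in {0, 1, 3, 4, 5}} = {0, 2, 3, 4, 5, 6}
E[start U EX ready]: least fixpoint, start Z0 = Sat(EX ready) = {0, 2, 3, 4, 5, 6}, add states in Sat(start) with some successor in Z. Already a fixed point.
Sat(E[start U EX ready]) = {0, 2, 3, 4, 5, 6}
|Sat(E[start U EX ready])| = |{0, 2, 3, 4, 5, 6}| = 6.

6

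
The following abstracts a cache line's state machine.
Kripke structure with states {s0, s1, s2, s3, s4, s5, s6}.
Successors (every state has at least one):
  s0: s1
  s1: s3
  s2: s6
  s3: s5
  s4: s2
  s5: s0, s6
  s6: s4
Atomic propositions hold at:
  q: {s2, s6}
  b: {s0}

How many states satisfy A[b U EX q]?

3

Sat(EX q) = {s : some successor in {s2, s6}} = {s2, s4, s5}
A[b U EX q]: least fixpoint, start Z0 = Sat(EX q) = {s2, s4, s5}, add states in Sat(b) with every successor in Z. Already a fixed point.
Sat(A[b U EX q]) = {s2, s4, s5}
|Sat(A[b U EX q])| = |{s2, s4, s5}| = 3.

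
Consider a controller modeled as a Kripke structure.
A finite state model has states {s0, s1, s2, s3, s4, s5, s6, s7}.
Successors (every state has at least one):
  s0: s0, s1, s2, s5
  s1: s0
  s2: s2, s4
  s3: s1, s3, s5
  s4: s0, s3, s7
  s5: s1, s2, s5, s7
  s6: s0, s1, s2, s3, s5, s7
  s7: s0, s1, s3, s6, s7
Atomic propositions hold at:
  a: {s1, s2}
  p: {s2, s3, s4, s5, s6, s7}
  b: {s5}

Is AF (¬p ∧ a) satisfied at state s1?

Yes

Sat(¬p) = {s0, s1}
Sat(¬p ∧ a) = {s1}
AF (¬p ∧ a): least fixpoint, start Z0 = {s1}, add states with every successor in Z. Already a fixed point.
Sat(AF (¬p ∧ a)) = {s1}
s1 ∈ Sat(AF (¬p ∧ a)) = {s1}, so the formula holds at s1.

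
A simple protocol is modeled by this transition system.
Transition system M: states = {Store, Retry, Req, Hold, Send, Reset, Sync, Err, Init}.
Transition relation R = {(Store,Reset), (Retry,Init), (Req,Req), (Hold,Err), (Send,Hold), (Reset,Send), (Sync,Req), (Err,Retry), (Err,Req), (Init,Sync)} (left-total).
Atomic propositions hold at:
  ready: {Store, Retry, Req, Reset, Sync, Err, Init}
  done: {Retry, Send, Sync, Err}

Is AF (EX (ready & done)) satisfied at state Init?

Yes

Sat(ready & done) = {Retry, Sync, Err}
Sat(EX (ready & done)) = {s : some successor in {Retry, Sync, Err}} = {Hold, Err, Init}
AF (EX (ready & done)): least fixpoint, start Z0 = {Hold, Err, Init}, add states with every successor in Z. Z1 = {Retry, Hold, Send, Err, Init}; Z2 = {Retry, Hold, Send, Reset, Err, Init}; Z3 = {Store, Retry, Hold, Send, Reset, Err, Init}; fixed.
Sat(AF (EX (ready & done))) = {Store, Retry, Hold, Send, Reset, Err, Init}
Init ∈ Sat(AF (EX (ready & done))) = {Store, Retry, Hold, Send, Reset, Err, Init}, so the formula holds at Init.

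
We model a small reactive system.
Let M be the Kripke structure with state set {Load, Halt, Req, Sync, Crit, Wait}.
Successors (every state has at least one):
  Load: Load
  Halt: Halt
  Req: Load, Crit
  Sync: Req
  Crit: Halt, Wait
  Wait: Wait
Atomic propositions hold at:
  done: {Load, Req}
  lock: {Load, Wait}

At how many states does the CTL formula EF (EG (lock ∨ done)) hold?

5

Sat(lock ∨ done) = {Load, Req, Wait}
EG (lock ∨ done): greatest fixpoint, start Z0 = {Load, Req, Wait}, keep only states in Sat with some successor in Z. Already a fixed point.
Sat(EG (lock ∨ done)) = {Load, Req, Wait}
EF (EG (lock ∨ done)): least fixpoint, start Z0 = {Load, Req, Wait}, add states with some successor in Z. Z1 = {Load, Req, Sync, Crit, Wait}; fixed.
Sat(EF (EG (lock ∨ done))) = {Load, Req, Sync, Crit, Wait}
|Sat(EF (EG (lock ∨ done)))| = |{Load, Req, Sync, Crit, Wait}| = 5.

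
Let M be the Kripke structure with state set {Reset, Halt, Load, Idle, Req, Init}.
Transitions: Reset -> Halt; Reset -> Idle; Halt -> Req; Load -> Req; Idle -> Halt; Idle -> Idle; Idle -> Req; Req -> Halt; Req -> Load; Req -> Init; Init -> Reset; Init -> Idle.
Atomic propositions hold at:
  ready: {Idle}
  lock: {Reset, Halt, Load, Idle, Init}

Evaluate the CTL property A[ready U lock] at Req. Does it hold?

A[ready U lock]: least fixpoint, start Z0 = Sat(lock) = {Reset, Halt, Load, Idle, Init}, add states in Sat(ready) with every successor in Z. Already a fixed point.
Sat(A[ready U lock]) = {Reset, Halt, Load, Idle, Init}
Req ∉ Sat(A[ready U lock]) = {Reset, Halt, Load, Idle, Init}, so the formula does not hold at Req.

No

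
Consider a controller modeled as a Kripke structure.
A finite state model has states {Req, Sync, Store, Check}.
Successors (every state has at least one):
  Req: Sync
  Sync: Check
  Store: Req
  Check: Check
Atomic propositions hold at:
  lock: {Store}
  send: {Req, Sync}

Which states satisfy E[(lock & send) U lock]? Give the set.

Sat(lock & send) = ∅
E[(lock & send) U lock]: least fixpoint, start Z0 = Sat(lock) = {Store}, add states in Sat(lock & send) with some successor in Z. Already a fixed point.
Sat(E[(lock & send) U lock]) = {Store}

{Store}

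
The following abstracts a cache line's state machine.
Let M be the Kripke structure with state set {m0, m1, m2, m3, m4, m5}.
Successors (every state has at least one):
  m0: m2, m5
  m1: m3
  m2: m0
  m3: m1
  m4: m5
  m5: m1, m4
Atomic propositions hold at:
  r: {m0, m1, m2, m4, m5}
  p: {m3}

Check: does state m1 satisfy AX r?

Sat(AX r) = {s : every successor in {m0, m1, m2, m4, m5}} = {m0, m2, m3, m4, m5}
m1 ∉ Sat(AX r) = {m0, m2, m3, m4, m5}, so the formula does not hold at m1.

No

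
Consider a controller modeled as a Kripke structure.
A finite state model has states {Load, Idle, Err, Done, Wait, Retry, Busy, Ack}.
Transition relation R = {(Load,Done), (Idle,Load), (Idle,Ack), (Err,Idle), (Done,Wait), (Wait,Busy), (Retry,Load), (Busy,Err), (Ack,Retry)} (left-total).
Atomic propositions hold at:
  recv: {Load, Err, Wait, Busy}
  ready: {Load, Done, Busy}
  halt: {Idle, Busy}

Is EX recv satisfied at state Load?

No

Sat(EX recv) = {s : some successor in {Load, Err, Wait, Busy}} = {Idle, Done, Wait, Retry, Busy}
Load ∉ Sat(EX recv) = {Idle, Done, Wait, Retry, Busy}, so the formula does not hold at Load.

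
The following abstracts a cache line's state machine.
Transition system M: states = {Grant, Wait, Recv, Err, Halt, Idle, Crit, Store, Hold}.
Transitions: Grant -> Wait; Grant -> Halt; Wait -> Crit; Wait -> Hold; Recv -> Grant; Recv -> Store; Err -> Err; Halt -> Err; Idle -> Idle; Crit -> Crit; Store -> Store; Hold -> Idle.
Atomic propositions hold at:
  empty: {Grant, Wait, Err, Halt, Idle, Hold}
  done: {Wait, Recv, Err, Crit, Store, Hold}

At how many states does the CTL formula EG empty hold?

EG empty: greatest fixpoint, start Z0 = {Grant, Wait, Err, Halt, Idle, Hold}, keep only states in Sat with some successor in Z. Already a fixed point.
Sat(EG empty) = {Grant, Wait, Err, Halt, Idle, Hold}
|Sat(EG empty)| = |{Grant, Wait, Err, Halt, Idle, Hold}| = 6.

6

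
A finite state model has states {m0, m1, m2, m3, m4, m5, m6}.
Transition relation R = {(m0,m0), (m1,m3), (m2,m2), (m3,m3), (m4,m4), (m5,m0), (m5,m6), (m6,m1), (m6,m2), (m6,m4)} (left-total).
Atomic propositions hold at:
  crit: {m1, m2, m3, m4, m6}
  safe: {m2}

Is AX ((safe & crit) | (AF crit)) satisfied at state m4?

Sat(safe & crit) = {m2}
AF crit: least fixpoint, start Z0 = {m1, m2, m3, m4, m6}, add states with every successor in Z. Already a fixed point.
Sat(AF crit) = {m1, m2, m3, m4, m6}
Sat((safe & crit) | (AF crit)) = {m1, m2, m3, m4, m6}
Sat(AX ((safe & crit) | (AF crit))) = {s : every successor in {m1, m2, m3, m4, m6}} = {m1, m2, m3, m4, m6}
m4 ∈ Sat(AX ((safe & crit) | (AF crit))) = {m1, m2, m3, m4, m6}, so the formula holds at m4.

Yes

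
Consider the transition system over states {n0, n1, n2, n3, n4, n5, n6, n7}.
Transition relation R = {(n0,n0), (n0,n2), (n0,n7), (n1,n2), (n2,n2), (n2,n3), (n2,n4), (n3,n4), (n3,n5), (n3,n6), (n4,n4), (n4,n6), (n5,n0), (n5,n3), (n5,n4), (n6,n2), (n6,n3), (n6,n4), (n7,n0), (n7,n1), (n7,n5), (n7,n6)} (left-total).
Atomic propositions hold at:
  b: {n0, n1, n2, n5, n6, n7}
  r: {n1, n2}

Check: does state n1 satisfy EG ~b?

No

Sat(~b) = {n3, n4}
EG ~b: greatest fixpoint, start Z0 = {n3, n4}, keep only states in Sat with some successor in Z. Already a fixed point.
Sat(EG ~b) = {n3, n4}
n1 ∉ Sat(EG ~b) = {n3, n4}, so the formula does not hold at n1.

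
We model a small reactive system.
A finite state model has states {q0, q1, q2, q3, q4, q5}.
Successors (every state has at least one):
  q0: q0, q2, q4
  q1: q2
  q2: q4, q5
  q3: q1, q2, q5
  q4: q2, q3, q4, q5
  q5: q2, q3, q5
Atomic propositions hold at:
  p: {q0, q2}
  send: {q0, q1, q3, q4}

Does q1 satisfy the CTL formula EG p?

No

EG p: greatest fixpoint, start Z0 = {q0, q2}, keep only states in Sat with some successor in Z. Z1 = {q0}; fixed.
Sat(EG p) = {q0}
q1 ∉ Sat(EG p) = {q0}, so the formula does not hold at q1.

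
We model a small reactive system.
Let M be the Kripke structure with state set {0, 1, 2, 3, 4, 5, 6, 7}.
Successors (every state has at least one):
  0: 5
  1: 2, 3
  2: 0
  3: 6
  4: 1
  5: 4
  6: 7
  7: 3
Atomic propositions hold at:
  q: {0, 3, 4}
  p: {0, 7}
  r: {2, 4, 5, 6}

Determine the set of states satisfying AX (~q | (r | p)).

Sat(~q) = {1, 2, 5, 6, 7}
Sat(r | p) = {0, 2, 4, 5, 6, 7}
Sat(~q | (r | p)) = {0, 1, 2, 4, 5, 6, 7}
Sat(AX (~q | (r | p))) = {s : every successor in {0, 1, 2, 4, 5, 6, 7}} = {0, 2, 3, 4, 5, 6}

{0, 2, 3, 4, 5, 6}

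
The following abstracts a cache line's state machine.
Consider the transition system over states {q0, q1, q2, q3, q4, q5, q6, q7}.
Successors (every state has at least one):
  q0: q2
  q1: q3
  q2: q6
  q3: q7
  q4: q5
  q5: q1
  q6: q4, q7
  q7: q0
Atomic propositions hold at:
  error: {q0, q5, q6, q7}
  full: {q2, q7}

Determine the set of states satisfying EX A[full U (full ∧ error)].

Sat(full ∧ error) = {q7}
A[full U (full ∧ error)]: least fixpoint, start Z0 = Sat((full ∧ error)) = {q7}, add states in Sat(full) with every successor in Z. Already a fixed point.
Sat(A[full U (full ∧ error)]) = {q7}
Sat(EX A[full U (full ∧ error)]) = {s : some successor in {q7}} = {q3, q6}

{q3, q6}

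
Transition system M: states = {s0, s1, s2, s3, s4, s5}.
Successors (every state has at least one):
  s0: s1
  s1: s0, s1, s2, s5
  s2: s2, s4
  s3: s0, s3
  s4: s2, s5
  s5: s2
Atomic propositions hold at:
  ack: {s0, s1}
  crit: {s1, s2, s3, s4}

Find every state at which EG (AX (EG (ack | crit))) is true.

Sat(ack | crit) = {s0, s1, s2, s3, s4}
EG (ack | crit): greatest fixpoint, start Z0 = {s0, s1, s2, s3, s4}, keep only states in Sat with some successor in Z. Already a fixed point.
Sat(EG (ack | crit)) = {s0, s1, s2, s3, s4}
Sat(AX (EG (ack | crit))) = {s : every successor in {s0, s1, s2, s3, s4}} = {s0, s2, s3, s5}
EG (AX (EG (ack | crit))): greatest fixpoint, start Z0 = {s0, s2, s3, s5}, keep only states in Sat with some successor in Z. Z1 = {s2, s3, s5}; fixed.
Sat(EG (AX (EG (ack | crit)))) = {s2, s3, s5}

{s2, s3, s5}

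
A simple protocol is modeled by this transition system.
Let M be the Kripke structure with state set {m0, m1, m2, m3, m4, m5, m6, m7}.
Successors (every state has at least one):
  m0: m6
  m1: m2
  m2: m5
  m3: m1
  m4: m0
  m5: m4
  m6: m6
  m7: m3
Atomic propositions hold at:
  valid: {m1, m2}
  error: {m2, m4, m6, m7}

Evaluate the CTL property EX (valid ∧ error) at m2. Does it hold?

No

Sat(valid ∧ error) = {m2}
Sat(EX (valid ∧ error)) = {s : some successor in {m2}} = {m1}
m2 ∉ Sat(EX (valid ∧ error)) = {m1}, so the formula does not hold at m2.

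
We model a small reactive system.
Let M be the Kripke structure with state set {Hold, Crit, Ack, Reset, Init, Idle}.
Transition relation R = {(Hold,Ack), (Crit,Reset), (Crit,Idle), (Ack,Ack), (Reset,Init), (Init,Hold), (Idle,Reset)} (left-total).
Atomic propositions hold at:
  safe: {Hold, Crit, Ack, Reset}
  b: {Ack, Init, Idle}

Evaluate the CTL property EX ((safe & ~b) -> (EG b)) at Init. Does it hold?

No

Sat(~b) = {Hold, Crit, Reset}
Sat(safe & ~b) = {Hold, Crit, Reset}
EG b: greatest fixpoint, start Z0 = {Ack, Init, Idle}, keep only states in Sat with some successor in Z. Z1 = {Ack}; fixed.
Sat(EG b) = {Ack}
Sat((safe & ~b) -> (EG b)) = {Ack, Init, Idle}
Sat(EX ((safe & ~b) -> (EG b))) = {s : some successor in {Ack, Init, Idle}} = {Hold, Crit, Ack, Reset}
Init ∉ Sat(EX ((safe & ~b) -> (EG b))) = {Hold, Crit, Ack, Reset}, so the formula does not hold at Init.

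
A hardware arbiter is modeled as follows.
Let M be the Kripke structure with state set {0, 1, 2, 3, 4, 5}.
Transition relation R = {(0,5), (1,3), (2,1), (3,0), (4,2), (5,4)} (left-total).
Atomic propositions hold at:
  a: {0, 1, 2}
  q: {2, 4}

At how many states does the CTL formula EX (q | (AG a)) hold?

2

AG a: greatest fixpoint, start Z0 = {0, 1, 2}, keep only states in Sat with every successor in Z. Z1 = {2}; Z2 = ∅; fixed.
Sat(AG a) = ∅
Sat(q | (AG a)) = {2, 4}
Sat(EX (q | (AG a))) = {s : some successor in {2, 4}} = {4, 5}
|Sat(EX (q | (AG a)))| = |{4, 5}| = 2.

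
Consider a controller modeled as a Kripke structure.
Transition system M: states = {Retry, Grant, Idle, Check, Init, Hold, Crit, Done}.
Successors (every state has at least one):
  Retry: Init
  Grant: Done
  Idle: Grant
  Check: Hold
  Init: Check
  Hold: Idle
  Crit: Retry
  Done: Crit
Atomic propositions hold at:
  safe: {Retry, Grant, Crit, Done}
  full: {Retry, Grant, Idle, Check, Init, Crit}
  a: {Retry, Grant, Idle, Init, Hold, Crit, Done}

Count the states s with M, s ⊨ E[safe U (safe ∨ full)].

Sat(safe ∨ full) = {Retry, Grant, Idle, Check, Init, Crit, Done}
E[safe U (safe ∨ full)]: least fixpoint, start Z0 = Sat((safe ∨ full)) = {Retry, Grant, Idle, Check, Init, Crit, Done}, add states in Sat(safe) with some successor in Z. Already a fixed point.
Sat(E[safe U (safe ∨ full)]) = {Retry, Grant, Idle, Check, Init, Crit, Done}
|Sat(E[safe U (safe ∨ full)])| = |{Retry, Grant, Idle, Check, Init, Crit, Done}| = 7.

7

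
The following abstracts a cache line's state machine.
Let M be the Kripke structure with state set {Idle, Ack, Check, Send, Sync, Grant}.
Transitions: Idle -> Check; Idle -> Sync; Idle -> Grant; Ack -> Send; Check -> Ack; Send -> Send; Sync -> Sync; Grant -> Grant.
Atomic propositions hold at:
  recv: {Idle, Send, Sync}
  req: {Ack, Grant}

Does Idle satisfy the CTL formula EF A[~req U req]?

Yes

Sat(~req) = {Idle, Check, Send, Sync}
A[~req U req]: least fixpoint, start Z0 = Sat(req) = {Ack, Grant}, add states in Sat(~req) with every successor in Z. Z1 = {Ack, Check, Grant}; fixed.
Sat(A[~req U req]) = {Ack, Check, Grant}
EF A[~req U req]: least fixpoint, start Z0 = {Ack, Check, Grant}, add states with some successor in Z. Z1 = {Idle, Ack, Check, Grant}; fixed.
Sat(EF A[~req U req]) = {Idle, Ack, Check, Grant}
Idle ∈ Sat(EF A[~req U req]) = {Idle, Ack, Check, Grant}, so the formula holds at Idle.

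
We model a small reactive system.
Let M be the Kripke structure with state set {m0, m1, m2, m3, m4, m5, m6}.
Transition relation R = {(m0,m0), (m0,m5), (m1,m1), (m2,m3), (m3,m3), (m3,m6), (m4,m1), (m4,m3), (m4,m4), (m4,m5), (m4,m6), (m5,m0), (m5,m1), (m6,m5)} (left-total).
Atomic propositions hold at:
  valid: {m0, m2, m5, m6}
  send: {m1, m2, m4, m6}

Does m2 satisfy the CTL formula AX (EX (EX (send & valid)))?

Sat(send & valid) = {m2, m6}
Sat(EX (send & valid)) = {s : some successor in {m2, m6}} = {m3, m4}
Sat(EX (EX (send & valid))) = {s : some successor in {m3, m4}} = {m2, m3, m4}
Sat(AX (EX (EX (send & valid)))) = {s : every successor in {m2, m3, m4}} = {m2}
m2 ∈ Sat(AX (EX (EX (send & valid)))) = {m2}, so the formula holds at m2.

Yes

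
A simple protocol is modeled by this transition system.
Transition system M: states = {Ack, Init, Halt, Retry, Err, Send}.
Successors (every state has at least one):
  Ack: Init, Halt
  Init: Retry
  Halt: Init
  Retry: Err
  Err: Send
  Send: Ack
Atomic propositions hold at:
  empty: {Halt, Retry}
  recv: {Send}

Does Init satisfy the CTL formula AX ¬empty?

Sat(¬empty) = {Ack, Init, Err, Send}
Sat(AX ¬empty) = {s : every successor in {Ack, Init, Err, Send}} = {Halt, Retry, Err, Send}
Init ∉ Sat(AX ¬empty) = {Halt, Retry, Err, Send}, so the formula does not hold at Init.

No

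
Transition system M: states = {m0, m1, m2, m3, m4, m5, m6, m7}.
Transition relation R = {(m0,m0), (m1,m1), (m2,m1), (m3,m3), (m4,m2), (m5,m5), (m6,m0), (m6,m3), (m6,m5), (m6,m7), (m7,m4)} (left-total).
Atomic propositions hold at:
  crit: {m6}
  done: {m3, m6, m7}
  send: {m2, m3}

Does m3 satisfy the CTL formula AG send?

Yes

AG send: greatest fixpoint, start Z0 = {m2, m3}, keep only states in Sat with every successor in Z. Z1 = {m3}; fixed.
Sat(AG send) = {m3}
m3 ∈ Sat(AG send) = {m3}, so the formula holds at m3.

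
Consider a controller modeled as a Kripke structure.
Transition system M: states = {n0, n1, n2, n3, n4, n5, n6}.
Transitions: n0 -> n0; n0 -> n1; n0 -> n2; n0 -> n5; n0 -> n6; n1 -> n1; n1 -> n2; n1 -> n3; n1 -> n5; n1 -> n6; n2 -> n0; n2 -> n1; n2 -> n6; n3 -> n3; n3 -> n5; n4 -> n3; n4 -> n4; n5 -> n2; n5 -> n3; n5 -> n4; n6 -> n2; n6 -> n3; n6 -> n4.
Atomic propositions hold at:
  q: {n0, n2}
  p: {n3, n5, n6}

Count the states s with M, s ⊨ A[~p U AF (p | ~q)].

Sat(~p) = {n0, n1, n2, n4}
Sat(~q) = {n1, n3, n4, n5, n6}
Sat(p | ~q) = {n1, n3, n4, n5, n6}
AF (p | ~q): least fixpoint, start Z0 = {n1, n3, n4, n5, n6}, add states with every successor in Z. Already a fixed point.
Sat(AF (p | ~q)) = {n1, n3, n4, n5, n6}
A[~p U AF (p | ~q)]: least fixpoint, start Z0 = Sat(AF (p | ~q)) = {n1, n3, n4, n5, n6}, add states in Sat(~p) with every successor in Z. Already a fixed point.
Sat(A[~p U AF (p | ~q)]) = {n1, n3, n4, n5, n6}
|Sat(A[~p U AF (p | ~q)])| = |{n1, n3, n4, n5, n6}| = 5.

5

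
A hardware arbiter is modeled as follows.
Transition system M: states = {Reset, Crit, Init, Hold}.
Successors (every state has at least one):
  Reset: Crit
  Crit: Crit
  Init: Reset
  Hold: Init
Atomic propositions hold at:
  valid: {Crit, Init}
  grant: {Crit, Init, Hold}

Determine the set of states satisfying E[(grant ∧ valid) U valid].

Sat(grant ∧ valid) = {Crit, Init}
E[(grant ∧ valid) U valid]: least fixpoint, start Z0 = Sat(valid) = {Crit, Init}, add states in Sat(grant ∧ valid) with some successor in Z. Already a fixed point.
Sat(E[(grant ∧ valid) U valid]) = {Crit, Init}

{Crit, Init}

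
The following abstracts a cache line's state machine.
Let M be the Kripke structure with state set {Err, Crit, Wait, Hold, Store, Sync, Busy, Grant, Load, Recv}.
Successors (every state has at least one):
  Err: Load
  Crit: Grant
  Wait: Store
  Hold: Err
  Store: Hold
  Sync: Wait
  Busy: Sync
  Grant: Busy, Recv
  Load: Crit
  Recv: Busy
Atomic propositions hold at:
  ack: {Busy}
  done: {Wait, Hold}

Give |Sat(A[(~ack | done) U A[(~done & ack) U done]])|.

Sat(~ack) = {Err, Crit, Wait, Hold, Store, Sync, Grant, Load, Recv}
Sat(~ack | done) = {Err, Crit, Wait, Hold, Store, Sync, Grant, Load, Recv}
Sat(~done) = {Err, Crit, Store, Sync, Busy, Grant, Load, Recv}
Sat(~done & ack) = {Busy}
A[(~done & ack) U done]: least fixpoint, start Z0 = Sat(done) = {Wait, Hold}, add states in Sat(~done & ack) with every successor in Z. Already a fixed point.
Sat(A[(~done & ack) U done]) = {Wait, Hold}
A[(~ack | done) U A[(~done & ack) U done]]: least fixpoint, start Z0 = Sat(A[(~done & ack) U done]) = {Wait, Hold}, add states in Sat(~ack | done) with every successor in Z. Z1 = {Wait, Hold, Store, Sync}; fixed.
Sat(A[(~ack | done) U A[(~done & ack) U done]]) = {Wait, Hold, Store, Sync}
|Sat(A[(~ack | done) U A[(~done & ack) U done]])| = |{Wait, Hold, Store, Sync}| = 4.

4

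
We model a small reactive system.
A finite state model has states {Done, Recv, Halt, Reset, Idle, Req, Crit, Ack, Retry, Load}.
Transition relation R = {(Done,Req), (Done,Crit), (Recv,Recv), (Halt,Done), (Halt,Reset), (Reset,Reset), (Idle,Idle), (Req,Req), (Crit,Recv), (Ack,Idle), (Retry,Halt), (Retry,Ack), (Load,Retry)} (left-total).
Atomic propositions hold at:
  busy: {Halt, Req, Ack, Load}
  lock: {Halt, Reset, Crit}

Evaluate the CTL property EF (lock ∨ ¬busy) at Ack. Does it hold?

Yes

Sat(¬busy) = {Done, Recv, Reset, Idle, Crit, Retry}
Sat(lock ∨ ¬busy) = {Done, Recv, Halt, Reset, Idle, Crit, Retry}
EF (lock ∨ ¬busy): least fixpoint, start Z0 = {Done, Recv, Halt, Reset, Idle, Crit, Retry}, add states with some successor in Z. Z1 = {Done, Recv, Halt, Reset, Idle, Crit, Ack, Retry, Load}; fixed.
Sat(EF (lock ∨ ¬busy)) = {Done, Recv, Halt, Reset, Idle, Crit, Ack, Retry, Load}
Ack ∈ Sat(EF (lock ∨ ¬busy)) = {Done, Recv, Halt, Reset, Idle, Crit, Ack, Retry, Load}, so the formula holds at Ack.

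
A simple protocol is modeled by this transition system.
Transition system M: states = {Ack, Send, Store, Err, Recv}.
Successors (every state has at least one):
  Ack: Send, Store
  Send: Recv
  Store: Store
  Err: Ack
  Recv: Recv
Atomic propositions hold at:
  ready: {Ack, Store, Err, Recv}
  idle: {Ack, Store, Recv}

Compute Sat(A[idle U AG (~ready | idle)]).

Sat(~ready) = {Send}
Sat(~ready | idle) = {Ack, Send, Store, Recv}
AG (~ready | idle): greatest fixpoint, start Z0 = {Ack, Send, Store, Recv}, keep only states in Sat with every successor in Z. Already a fixed point.
Sat(AG (~ready | idle)) = {Ack, Send, Store, Recv}
A[idle U AG (~ready | idle)]: least fixpoint, start Z0 = Sat(AG (~ready | idle)) = {Ack, Send, Store, Recv}, add states in Sat(idle) with every successor in Z. Already a fixed point.
Sat(A[idle U AG (~ready | idle)]) = {Ack, Send, Store, Recv}

{Ack, Send, Store, Recv}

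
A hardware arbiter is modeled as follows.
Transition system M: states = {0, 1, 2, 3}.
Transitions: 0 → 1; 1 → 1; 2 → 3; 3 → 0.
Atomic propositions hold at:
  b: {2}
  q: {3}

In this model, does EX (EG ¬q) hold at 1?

Sat(¬q) = {0, 1, 2}
EG ¬q: greatest fixpoint, start Z0 = {0, 1, 2}, keep only states in Sat with some successor in Z. Z1 = {0, 1}; fixed.
Sat(EG ¬q) = {0, 1}
Sat(EX (EG ¬q)) = {s : some successor in {0, 1}} = {0, 1, 3}
1 ∈ Sat(EX (EG ¬q)) = {0, 1, 3}, so the formula holds at 1.

Yes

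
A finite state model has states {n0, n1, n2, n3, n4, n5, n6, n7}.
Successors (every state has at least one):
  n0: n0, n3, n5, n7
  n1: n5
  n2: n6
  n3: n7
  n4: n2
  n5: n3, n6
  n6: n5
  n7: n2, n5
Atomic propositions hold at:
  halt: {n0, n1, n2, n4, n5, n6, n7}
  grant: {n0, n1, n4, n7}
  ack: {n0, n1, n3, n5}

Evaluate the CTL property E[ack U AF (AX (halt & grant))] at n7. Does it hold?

Sat(halt & grant) = {n0, n1, n4, n7}
Sat(AX (halt & grant)) = {s : every successor in {n0, n1, n4, n7}} = {n3}
AF (AX (halt & grant)): least fixpoint, start Z0 = {n3}, add states with every successor in Z. Already a fixed point.
Sat(AF (AX (halt & grant))) = {n3}
E[ack U AF (AX (halt & grant))]: least fixpoint, start Z0 = Sat(AF (AX (halt & grant))) = {n3}, add states in Sat(ack) with some successor in Z. Z1 = {n0, n3, n5}; Z2 = {n0, n1, n3, n5}; fixed.
Sat(E[ack U AF (AX (halt & grant))]) = {n0, n1, n3, n5}
n7 ∉ Sat(E[ack U AF (AX (halt & grant))]) = {n0, n1, n3, n5}, so the formula does not hold at n7.

No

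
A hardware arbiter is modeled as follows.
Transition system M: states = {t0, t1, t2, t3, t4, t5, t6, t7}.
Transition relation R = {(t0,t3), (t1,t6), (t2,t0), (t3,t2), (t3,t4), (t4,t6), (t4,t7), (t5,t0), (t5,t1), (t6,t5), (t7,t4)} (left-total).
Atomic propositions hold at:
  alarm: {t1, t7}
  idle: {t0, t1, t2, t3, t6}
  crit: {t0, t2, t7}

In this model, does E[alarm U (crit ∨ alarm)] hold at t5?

Sat(crit ∨ alarm) = {t0, t1, t2, t7}
E[alarm U (crit ∨ alarm)]: least fixpoint, start Z0 = Sat((crit ∨ alarm)) = {t0, t1, t2, t7}, add states in Sat(alarm) with some successor in Z. Already a fixed point.
Sat(E[alarm U (crit ∨ alarm)]) = {t0, t1, t2, t7}
t5 ∉ Sat(E[alarm U (crit ∨ alarm)]) = {t0, t1, t2, t7}, so the formula does not hold at t5.

No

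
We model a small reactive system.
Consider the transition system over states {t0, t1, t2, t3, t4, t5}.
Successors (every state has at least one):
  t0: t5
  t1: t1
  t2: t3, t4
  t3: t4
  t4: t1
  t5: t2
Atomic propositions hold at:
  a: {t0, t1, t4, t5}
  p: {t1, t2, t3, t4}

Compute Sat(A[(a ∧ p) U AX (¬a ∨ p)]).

{t1, t2, t3, t4, t5}

Sat(a ∧ p) = {t1, t4}
Sat(¬a) = {t2, t3}
Sat(¬a ∨ p) = {t1, t2, t3, t4}
Sat(AX (¬a ∨ p)) = {s : every successor in {t1, t2, t3, t4}} = {t1, t2, t3, t4, t5}
A[(a ∧ p) U AX (¬a ∨ p)]: least fixpoint, start Z0 = Sat(AX (¬a ∨ p)) = {t1, t2, t3, t4, t5}, add states in Sat(a ∧ p) with every successor in Z. Already a fixed point.
Sat(A[(a ∧ p) U AX (¬a ∨ p)]) = {t1, t2, t3, t4, t5}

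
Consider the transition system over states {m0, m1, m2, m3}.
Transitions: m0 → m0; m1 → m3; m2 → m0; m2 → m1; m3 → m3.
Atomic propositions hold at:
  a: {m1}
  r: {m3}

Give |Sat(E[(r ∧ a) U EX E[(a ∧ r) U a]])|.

Sat(r ∧ a) = ∅
Sat(a ∧ r) = ∅
E[(a ∧ r) U a]: least fixpoint, start Z0 = Sat(a) = {m1}, add states in Sat(a ∧ r) with some successor in Z. Already a fixed point.
Sat(E[(a ∧ r) U a]) = {m1}
Sat(EX E[(a ∧ r) U a]) = {s : some successor in {m1}} = {m2}
E[(r ∧ a) U EX E[(a ∧ r) U a]]: least fixpoint, start Z0 = Sat(EX E[(a ∧ r) U a]) = {m2}, add states in Sat(r ∧ a) with some successor in Z. Already a fixed point.
Sat(E[(r ∧ a) U EX E[(a ∧ r) U a]]) = {m2}
|Sat(E[(r ∧ a) U EX E[(a ∧ r) U a]])| = |{m2}| = 1.

1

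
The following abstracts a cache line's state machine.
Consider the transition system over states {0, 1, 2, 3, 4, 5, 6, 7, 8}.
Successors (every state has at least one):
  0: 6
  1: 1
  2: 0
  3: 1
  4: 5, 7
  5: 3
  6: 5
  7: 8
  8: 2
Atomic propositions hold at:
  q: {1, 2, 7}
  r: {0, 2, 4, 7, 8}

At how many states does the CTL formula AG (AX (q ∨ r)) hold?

Sat(q ∨ r) = {0, 1, 2, 4, 7, 8}
Sat(AX (q ∨ r)) = {s : every successor in {0, 1, 2, 4, 7, 8}} = {1, 2, 3, 7, 8}
AG (AX (q ∨ r)): greatest fixpoint, start Z0 = {1, 2, 3, 7, 8}, keep only states in Sat with every successor in Z. Z1 = {1, 3, 7, 8}; Z2 = {1, 3, 7}; Z3 = {1, 3}; fixed.
Sat(AG (AX (q ∨ r))) = {1, 3}
|Sat(AG (AX (q ∨ r)))| = |{1, 3}| = 2.

2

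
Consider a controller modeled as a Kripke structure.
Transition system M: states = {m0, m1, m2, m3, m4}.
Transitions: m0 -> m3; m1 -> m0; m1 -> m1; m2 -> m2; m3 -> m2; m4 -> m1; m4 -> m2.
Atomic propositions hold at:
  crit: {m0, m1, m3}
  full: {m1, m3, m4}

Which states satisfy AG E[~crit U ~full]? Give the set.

Sat(~crit) = {m2, m4}
Sat(~full) = {m0, m2}
E[~crit U ~full]: least fixpoint, start Z0 = Sat(~full) = {m0, m2}, add states in Sat(~crit) with some successor in Z. Z1 = {m0, m2, m4}; fixed.
Sat(E[~crit U ~full]) = {m0, m2, m4}
AG E[~crit U ~full]: greatest fixpoint, start Z0 = {m0, m2, m4}, keep only states in Sat with every successor in Z. Z1 = {m2}; fixed.
Sat(AG E[~crit U ~full]) = {m2}

{m2}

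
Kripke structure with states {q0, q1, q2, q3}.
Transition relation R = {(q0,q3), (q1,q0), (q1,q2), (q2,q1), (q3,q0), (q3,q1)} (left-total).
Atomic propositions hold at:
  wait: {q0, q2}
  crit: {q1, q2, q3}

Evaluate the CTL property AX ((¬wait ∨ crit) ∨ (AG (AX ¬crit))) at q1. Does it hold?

Sat(¬wait) = {q1, q3}
Sat(¬wait ∨ crit) = {q1, q2, q3}
Sat(¬crit) = {q0}
Sat(AX ¬crit) = {s : every successor in {q0}} = ∅
AG (AX ¬crit): greatest fixpoint, start Z0 = ∅, keep only states in Sat with every successor in Z. Already a fixed point.
Sat(AG (AX ¬crit)) = ∅
Sat((¬wait ∨ crit) ∨ (AG (AX ¬crit))) = {q1, q2, q3}
Sat(AX ((¬wait ∨ crit) ∨ (AG (AX ¬crit)))) = {s : every successor in {q1, q2, q3}} = {q0, q2}
q1 ∉ Sat(AX ((¬wait ∨ crit) ∨ (AG (AX ¬crit)))) = {q0, q2}, so the formula does not hold at q1.

No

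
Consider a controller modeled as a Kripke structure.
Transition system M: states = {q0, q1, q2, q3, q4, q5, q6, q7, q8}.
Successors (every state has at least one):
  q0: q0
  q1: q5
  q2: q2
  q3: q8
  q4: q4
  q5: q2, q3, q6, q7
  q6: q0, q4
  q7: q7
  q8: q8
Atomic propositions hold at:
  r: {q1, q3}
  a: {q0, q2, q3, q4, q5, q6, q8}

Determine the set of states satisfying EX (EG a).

EG a: greatest fixpoint, start Z0 = {q0, q2, q3, q4, q5, q6, q8}, keep only states in Sat with some successor in Z. Already a fixed point.
Sat(EG a) = {q0, q2, q3, q4, q5, q6, q8}
Sat(EX (EG a)) = {s : some successor in {q0, q2, q3, q4, q5, q6, q8}} = {q0, q1, q2, q3, q4, q5, q6, q8}

{q0, q1, q2, q3, q4, q5, q6, q8}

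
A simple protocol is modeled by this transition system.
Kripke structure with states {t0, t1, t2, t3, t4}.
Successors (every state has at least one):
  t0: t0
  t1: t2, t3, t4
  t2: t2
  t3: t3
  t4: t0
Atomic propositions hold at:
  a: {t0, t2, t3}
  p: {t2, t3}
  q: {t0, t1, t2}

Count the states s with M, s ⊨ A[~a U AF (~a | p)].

4

Sat(~a) = {t1, t4}
Sat(~a | p) = {t1, t2, t3, t4}
AF (~a | p): least fixpoint, start Z0 = {t1, t2, t3, t4}, add states with every successor in Z. Already a fixed point.
Sat(AF (~a | p)) = {t1, t2, t3, t4}
A[~a U AF (~a | p)]: least fixpoint, start Z0 = Sat(AF (~a | p)) = {t1, t2, t3, t4}, add states in Sat(~a) with every successor in Z. Already a fixed point.
Sat(A[~a U AF (~a | p)]) = {t1, t2, t3, t4}
|Sat(A[~a U AF (~a | p)])| = |{t1, t2, t3, t4}| = 4.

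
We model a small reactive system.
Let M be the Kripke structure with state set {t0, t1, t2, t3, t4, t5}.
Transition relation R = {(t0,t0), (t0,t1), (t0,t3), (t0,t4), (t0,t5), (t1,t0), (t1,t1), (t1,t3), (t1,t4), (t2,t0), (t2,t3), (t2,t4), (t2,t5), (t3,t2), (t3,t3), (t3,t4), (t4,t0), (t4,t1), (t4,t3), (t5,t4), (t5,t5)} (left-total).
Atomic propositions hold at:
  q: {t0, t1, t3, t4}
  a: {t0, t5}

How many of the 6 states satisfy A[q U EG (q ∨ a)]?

Sat(q ∨ a) = {t0, t1, t3, t4, t5}
EG (q ∨ a): greatest fixpoint, start Z0 = {t0, t1, t3, t4, t5}, keep only states in Sat with some successor in Z. Already a fixed point.
Sat(EG (q ∨ a)) = {t0, t1, t3, t4, t5}
A[q U EG (q ∨ a)]: least fixpoint, start Z0 = Sat(EG (q ∨ a)) = {t0, t1, t3, t4, t5}, add states in Sat(q) with every successor in Z. Already a fixed point.
Sat(A[q U EG (q ∨ a)]) = {t0, t1, t3, t4, t5}
|Sat(A[q U EG (q ∨ a)])| = |{t0, t1, t3, t4, t5}| = 5.

5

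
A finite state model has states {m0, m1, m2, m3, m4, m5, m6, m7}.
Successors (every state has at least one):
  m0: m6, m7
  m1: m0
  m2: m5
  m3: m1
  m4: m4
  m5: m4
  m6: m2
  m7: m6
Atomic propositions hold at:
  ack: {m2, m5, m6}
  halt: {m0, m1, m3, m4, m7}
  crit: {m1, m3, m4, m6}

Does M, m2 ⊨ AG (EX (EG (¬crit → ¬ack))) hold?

No

Sat(¬crit) = {m0, m2, m5, m7}
Sat(¬ack) = {m0, m1, m3, m4, m7}
Sat(¬crit → ¬ack) = {m0, m1, m3, m4, m6, m7}
EG (¬crit → ¬ack): greatest fixpoint, start Z0 = {m0, m1, m3, m4, m6, m7}, keep only states in Sat with some successor in Z. Z1 = {m0, m1, m3, m4, m7}; Z2 = {m0, m1, m3, m4}; Z3 = {m1, m3, m4}; Z4 = {m3, m4}; Z5 = {m4}; fixed.
Sat(EG (¬crit → ¬ack)) = {m4}
Sat(EX (EG (¬crit → ¬ack))) = {s : some successor in {m4}} = {m4, m5}
AG (EX (EG (¬crit → ¬ack))): greatest fixpoint, start Z0 = {m4, m5}, keep only states in Sat with every successor in Z. Already a fixed point.
Sat(AG (EX (EG (¬crit → ¬ack)))) = {m4, m5}
m2 ∉ Sat(AG (EX (EG (¬crit → ¬ack)))) = {m4, m5}, so the formula does not hold at m2.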